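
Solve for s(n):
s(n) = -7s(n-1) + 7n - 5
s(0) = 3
First-order linear with linear forcing.
Homogeneous solution: s_h(n) = A·(-7)^n.
Try particular s_p(n) = pn + q. Substituting:
  pn + q = -7(p(n-1) + q) + 7n - 5.
Matching the n-coefficient: p = -7p + 7 ⇒ p = \frac{7}{8}.
Matching constants: q = 7p - 7q - 5 ⇒ q = \frac{9}{64}.
General: s(n) = A·(-7)^n + \frac{7 n}{8} + \frac{9}{64}.
Apply s(0) = 3: A + \frac{9}{64} = 3 ⇒ A = \frac{183}{64}.
So s(n) = \frac{183 \left(-7\right)^{n}}{64} + \frac{7 n}{8} + \frac{9}{64}.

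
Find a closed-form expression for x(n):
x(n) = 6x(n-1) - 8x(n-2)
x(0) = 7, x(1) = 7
Characteristic equation: x² - 6x + 8 = 0, which factors as (x - (4))(x - (2)) = 0.
Roots r₁ = 4, r₂ = 2 (distinct).
General solution: x(n) = A·(4)^n + B·(2)^n.
From x(0) = 7: A + B = 7.
From x(1) = 7: 4A + 2B = 7.
Solving: A = - \frac{7}{2}, B = \frac{21}{2}.
So x(n) = \frac{21 \cdot 2^{n}}{2} - \frac{7 \cdot 4^{n}}{2}.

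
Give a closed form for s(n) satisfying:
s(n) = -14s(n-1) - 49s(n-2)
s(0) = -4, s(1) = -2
Characteristic equation: x² + 14x + 49 = 0, which is (x - (-7))².
Repeated root r = -7.
General solution: s(n) = (A + Bn)·(-7)^n.
From s(0) = -4: A = -4.
From s(1) = -2: (A + B)·(-7) = -2 ⇒ B = \frac{30}{7}.
So s(n) = \left(\frac{30 n}{7} - 4\right) \cdot (-7)^n.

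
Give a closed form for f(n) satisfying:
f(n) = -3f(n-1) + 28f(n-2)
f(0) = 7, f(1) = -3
Characteristic equation: x² + 3x - 28 = 0, which factors as (x - (4))(x - (-7)) = 0.
Roots r₁ = 4, r₂ = -7 (distinct).
General solution: f(n) = A·(4)^n + B·(-7)^n.
From f(0) = 7: A + B = 7.
From f(1) = -3: 4A - 7B = -3.
Solving: A = \frac{46}{11}, B = \frac{31}{11}.
So f(n) = \frac{31 \left(-7\right)^{n}}{11} + \frac{46 \cdot 4^{n}}{11}.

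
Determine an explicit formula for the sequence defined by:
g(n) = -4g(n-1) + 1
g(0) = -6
First-order linear non-homogeneous.
Homogeneous solution: g_h(n) = A·(-4)^n.
Try constant particular solution g_p = K: K = -4K + 1 ⇒ K = \frac{1}{5}.
General: g(n) = A·(-4)^n + \frac{1}{5}.
Apply g(0) = -6: A + \frac{1}{5} = -6 ⇒ A = - \frac{31}{5}.
So g(n) = \frac{1}{5} - \frac{31 \left(-4\right)^{n}}{5}.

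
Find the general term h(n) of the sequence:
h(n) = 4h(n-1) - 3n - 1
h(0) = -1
First-order linear with linear forcing.
Homogeneous solution: h_h(n) = A·(4)^n.
Try particular h_p(n) = pn + q. Substituting:
  pn + q = 4(p(n-1) + q) - 3n - 1.
Matching the n-coefficient: p = 4p - 3 ⇒ p = 1.
Matching constants: q = -4p + 4q - 1 ⇒ q = \frac{5}{3}.
General: h(n) = A·(4)^n + n + \frac{5}{3}.
Apply h(0) = -1: A + \frac{5}{3} = -1 ⇒ A = - \frac{8}{3}.
So h(n) = - \frac{8 \cdot 4^{n}}{3} + n + \frac{5}{3}.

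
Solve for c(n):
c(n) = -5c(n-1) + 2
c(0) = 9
First-order linear non-homogeneous.
Homogeneous solution: c_h(n) = A·(-5)^n.
Try constant particular solution c_p = K: K = -5K + 2 ⇒ K = \frac{1}{3}.
General: c(n) = A·(-5)^n + \frac{1}{3}.
Apply c(0) = 9: A + \frac{1}{3} = 9 ⇒ A = \frac{26}{3}.
So c(n) = \frac{26 \left(-5\right)^{n}}{3} + \frac{1}{3}.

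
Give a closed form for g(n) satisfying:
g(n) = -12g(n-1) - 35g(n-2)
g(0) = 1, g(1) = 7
Characteristic equation: x² + 12x + 35 = 0, which factors as (x - (-5))(x - (-7)) = 0.
Roots r₁ = -5, r₂ = -7 (distinct).
General solution: g(n) = A·(-5)^n + B·(-7)^n.
From g(0) = 1: A + B = 1.
From g(1) = 7: -5A - 7B = 7.
Solving: A = 7, B = -6.
So g(n) = 7 \left(-5\right)^{n} - 6 \left(-7\right)^{n}.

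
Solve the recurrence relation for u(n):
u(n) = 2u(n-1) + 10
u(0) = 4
First-order linear non-homogeneous.
Homogeneous solution: u_h(n) = A·(2)^n.
Try constant particular solution u_p = K: K = 2K + 10 ⇒ K = -10.
General: u(n) = A·(2)^n - 10.
Apply u(0) = 4: A - 10 = 4 ⇒ A = 14.
So u(n) = 14 \cdot 2^{n} - 10.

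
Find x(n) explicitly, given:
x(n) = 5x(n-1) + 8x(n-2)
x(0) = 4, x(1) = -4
Characteristic equation: x² - 5x - 8 = 0.
Discriminant Δ = (5)² + 4·(8) = 57.
Roots r₁,₂ = (5 ± √57)/2, so r₁ = \frac{5}{2} + \frac{\sqrt{57}}{2}, r₂ = \frac{5}{2} - \frac{\sqrt{57}}{2}.
General solution: x(n) = A·r₁^n + B·r₂^n.
From the initial conditions, A + B = 4 and r₁A + r₂B = -4.
Since r₁ - r₂ = √57: A = (-4 - (4)r₂)/√57 = 2 - \frac{14 \sqrt{57}}{57}, and B = 4 - A = \frac{14 \sqrt{57}}{57} + 2.
So x(n) = \left(2 - \frac{14 \sqrt{57}}{57}\right)\left(\frac{5}{2} + \frac{\sqrt{57}}{2}\right)^n + \left(\frac{14 \sqrt{57}}{57} + 2\right)\left(\frac{5}{2} - \frac{\sqrt{57}}{2}\right)^n.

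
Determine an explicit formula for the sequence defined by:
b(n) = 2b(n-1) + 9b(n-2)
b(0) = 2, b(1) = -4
Characteristic equation: x² - 2x - 9 = 0.
Discriminant Δ = (2)² + 4·(9) = 40.
Roots r₁,₂ = (2 ± √40)/2, so r₁ = 1 + \sqrt{10}, r₂ = 1 - \sqrt{10}.
General solution: b(n) = A·r₁^n + B·r₂^n.
From the initial conditions, A + B = 2 and r₁A + r₂B = -4.
Since r₁ - r₂ = √40: A = (-4 - (2)r₂)/√40 = 1 - \frac{3 \sqrt{10}}{10}, and B = 2 - A = \frac{3 \sqrt{10}}{10} + 1.
So b(n) = \left(1 - \frac{3 \sqrt{10}}{10}\right)\left(1 + \sqrt{10}\right)^n + \left(\frac{3 \sqrt{10}}{10} + 1\right)\left(1 - \sqrt{10}\right)^n.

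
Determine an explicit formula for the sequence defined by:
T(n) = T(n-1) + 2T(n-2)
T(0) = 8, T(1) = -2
Characteristic equation: x² - x - 2 = 0, which factors as (x - (-1))(x - (2)) = 0.
Roots r₁ = -1, r₂ = 2 (distinct).
General solution: T(n) = A·(-1)^n + B·(2)^n.
From T(0) = 8: A + B = 8.
From T(1) = -2: -A + 2B = -2.
Solving: A = 6, B = 2.
So T(n) = 6 \left(-1\right)^{n} + 2 \cdot 2^{n}.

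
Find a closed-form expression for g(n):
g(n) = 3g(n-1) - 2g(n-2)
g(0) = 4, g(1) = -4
Characteristic equation: x² - 3x + 2 = 0, which factors as (x - (1))(x - (2)) = 0.
Roots r₁ = 1, r₂ = 2 (distinct).
General solution: g(n) = A·(1)^n + B·(2)^n.
From g(0) = 4: A + B = 4.
From g(1) = -4: A + 2B = -4.
Solving: A = 12, B = -8.
So g(n) = 12 - 8 \cdot 2^{n}.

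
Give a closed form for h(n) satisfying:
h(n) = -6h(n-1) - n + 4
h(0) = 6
First-order linear with linear forcing.
Homogeneous solution: h_h(n) = A·(-6)^n.
Try particular h_p(n) = pn + q. Substituting:
  pn + q = -6(p(n-1) + q) - n + 4.
Matching the n-coefficient: p = -6p - 1 ⇒ p = - \frac{1}{7}.
Matching constants: q = 6p - 6q + 4 ⇒ q = \frac{22}{49}.
General: h(n) = A·(-6)^n - \frac{n}{7} + \frac{22}{49}.
Apply h(0) = 6: A + \frac{22}{49} = 6 ⇒ A = \frac{272}{49}.
So h(n) = \frac{272 \left(-6\right)^{n}}{49} - \frac{n}{7} + \frac{22}{49}.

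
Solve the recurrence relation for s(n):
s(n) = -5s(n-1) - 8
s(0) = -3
First-order linear non-homogeneous.
Homogeneous solution: s_h(n) = A·(-5)^n.
Try constant particular solution s_p = K: K = -5K - 8 ⇒ K = - \frac{4}{3}.
General: s(n) = A·(-5)^n - \frac{4}{3}.
Apply s(0) = -3: A - \frac{4}{3} = -3 ⇒ A = - \frac{5}{3}.
So s(n) = - \frac{5 \left(-5\right)^{n}}{3} - \frac{4}{3}.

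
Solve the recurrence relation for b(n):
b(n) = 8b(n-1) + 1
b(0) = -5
First-order linear non-homogeneous.
Homogeneous solution: b_h(n) = A·(8)^n.
Try constant particular solution b_p = K: K = 8K + 1 ⇒ K = - \frac{1}{7}.
General: b(n) = A·(8)^n - \frac{1}{7}.
Apply b(0) = -5: A - \frac{1}{7} = -5 ⇒ A = - \frac{34}{7}.
So b(n) = - \frac{34 \cdot 8^{n}}{7} - \frac{1}{7}.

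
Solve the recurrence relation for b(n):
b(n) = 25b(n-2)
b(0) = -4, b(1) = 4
Characteristic equation: x² - 25 = 0, which factors as (x - (5))(x - (-5)) = 0.
Roots r₁ = 5, r₂ = -5 (distinct).
General solution: b(n) = A·(5)^n + B·(-5)^n.
From b(0) = -4: A + B = -4.
From b(1) = 4: 5A - 5B = 4.
Solving: A = - \frac{8}{5}, B = - \frac{12}{5}.
So b(n) = - \frac{12 \left(-5\right)^{n}}{5} - \frac{8 \cdot 5^{n}}{5}.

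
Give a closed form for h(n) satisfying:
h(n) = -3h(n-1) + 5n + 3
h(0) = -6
First-order linear with linear forcing.
Homogeneous solution: h_h(n) = A·(-3)^n.
Try particular h_p(n) = pn + q. Substituting:
  pn + q = -3(p(n-1) + q) + 5n + 3.
Matching the n-coefficient: p = -3p + 5 ⇒ p = \frac{5}{4}.
Matching constants: q = 3p - 3q + 3 ⇒ q = \frac{27}{16}.
General: h(n) = A·(-3)^n + \frac{5 n}{4} + \frac{27}{16}.
Apply h(0) = -6: A + \frac{27}{16} = -6 ⇒ A = - \frac{123}{16}.
So h(n) = - \frac{123 \left(-3\right)^{n}}{16} + \frac{5 n}{4} + \frac{27}{16}.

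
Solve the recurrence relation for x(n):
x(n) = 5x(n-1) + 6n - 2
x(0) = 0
First-order linear with linear forcing.
Homogeneous solution: x_h(n) = A·(5)^n.
Try particular x_p(n) = pn + q. Substituting:
  pn + q = 5(p(n-1) + q) + 6n - 2.
Matching the n-coefficient: p = 5p + 6 ⇒ p = - \frac{3}{2}.
Matching constants: q = -5p + 5q - 2 ⇒ q = - \frac{11}{8}.
General: x(n) = A·(5)^n - \frac{3 n}{2} - \frac{11}{8}.
Apply x(0) = 0: A - \frac{11}{8} = 0 ⇒ A = \frac{11}{8}.
So x(n) = \frac{11 \cdot 5^{n}}{8} - \frac{3 n}{2} - \frac{11}{8}.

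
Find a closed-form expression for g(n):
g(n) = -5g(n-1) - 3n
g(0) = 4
First-order linear with linear forcing.
Homogeneous solution: g_h(n) = A·(-5)^n.
Try particular g_p(n) = pn + q. Substituting:
  pn + q = -5(p(n-1) + q) - 3n.
Matching the n-coefficient: p = -5p - 3 ⇒ p = - \frac{1}{2}.
Matching constants: q = 5p - 5q ⇒ q = - \frac{5}{12}.
General: g(n) = A·(-5)^n - \frac{n}{2} - \frac{5}{12}.
Apply g(0) = 4: A - \frac{5}{12} = 4 ⇒ A = \frac{53}{12}.
So g(n) = \frac{53 \left(-5\right)^{n}}{12} - \frac{n}{2} - \frac{5}{12}.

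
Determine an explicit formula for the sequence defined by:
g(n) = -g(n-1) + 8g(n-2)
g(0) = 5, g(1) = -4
Characteristic equation: x² + x - 8 = 0.
Discriminant Δ = (-1)² + 4·(8) = 33.
Roots r₁,₂ = (-1 ± √33)/2, so r₁ = - \frac{1}{2} + \frac{\sqrt{33}}{2}, r₂ = - \frac{\sqrt{33}}{2} - \frac{1}{2}.
General solution: g(n) = A·r₁^n + B·r₂^n.
From the initial conditions, A + B = 5 and r₁A + r₂B = -4.
Since r₁ - r₂ = √33: A = (-4 - (5)r₂)/√33 = \frac{5}{2} - \frac{\sqrt{33}}{22}, and B = 5 - A = \frac{\sqrt{33}}{22} + \frac{5}{2}.
So g(n) = \left(\frac{5}{2} - \frac{\sqrt{33}}{22}\right)\left(- \frac{1}{2} + \frac{\sqrt{33}}{2}\right)^n + \left(\frac{\sqrt{33}}{22} + \frac{5}{2}\right)\left(- \frac{\sqrt{33}}{2} - \frac{1}{2}\right)^n.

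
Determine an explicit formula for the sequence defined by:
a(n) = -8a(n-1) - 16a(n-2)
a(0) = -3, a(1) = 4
Characteristic equation: x² + 8x + 16 = 0, which is (x - (-4))².
Repeated root r = -4.
General solution: a(n) = (A + Bn)·(-4)^n.
From a(0) = -3: A = -3.
From a(1) = 4: (A + B)·(-4) = 4 ⇒ B = 2.
So a(n) = \left(2 n - 3\right) \cdot (-4)^n.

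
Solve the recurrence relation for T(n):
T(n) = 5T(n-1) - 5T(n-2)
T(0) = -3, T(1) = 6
Characteristic equation: x² - 5x + 5 = 0.
Discriminant Δ = (5)² + 4·(-5) = 5.
Roots r₁,₂ = (5 ± √5)/2, so r₁ = \frac{\sqrt{5}}{2} + \frac{5}{2}, r₂ = \frac{5}{2} - \frac{\sqrt{5}}{2}.
General solution: T(n) = A·r₁^n + B·r₂^n.
From the initial conditions, A + B = -3 and r₁A + r₂B = 6.
Since r₁ - r₂ = √5: A = (6 - (-3)r₂)/√5 = - \frac{3}{2} + \frac{27 \sqrt{5}}{10}, and B = -3 - A = - \frac{27 \sqrt{5}}{10} - \frac{3}{2}.
So T(n) = \left(- \frac{3}{2} + \frac{27 \sqrt{5}}{10}\right)\left(\frac{\sqrt{5}}{2} + \frac{5}{2}\right)^n + \left(- \frac{27 \sqrt{5}}{10} - \frac{3}{2}\right)\left(\frac{5}{2} - \frac{\sqrt{5}}{2}\right)^n.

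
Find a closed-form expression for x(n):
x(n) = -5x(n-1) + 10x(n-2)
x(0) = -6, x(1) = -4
Characteristic equation: x² + 5x - 10 = 0.
Discriminant Δ = (-5)² + 4·(10) = 65.
Roots r₁,₂ = (-5 ± √65)/2, so r₁ = - \frac{5}{2} + \frac{\sqrt{65}}{2}, r₂ = - \frac{\sqrt{65}}{2} - \frac{5}{2}.
General solution: x(n) = A·r₁^n + B·r₂^n.
From the initial conditions, A + B = -6 and r₁A + r₂B = -4.
Since r₁ - r₂ = √65: A = (-4 - (-6)r₂)/√65 = -3 - \frac{19 \sqrt{65}}{65}, and B = -6 - A = -3 + \frac{19 \sqrt{65}}{65}.
So x(n) = \left(-3 - \frac{19 \sqrt{65}}{65}\right)\left(- \frac{5}{2} + \frac{\sqrt{65}}{2}\right)^n + \left(-3 + \frac{19 \sqrt{65}}{65}\right)\left(- \frac{\sqrt{65}}{2} - \frac{5}{2}\right)^n.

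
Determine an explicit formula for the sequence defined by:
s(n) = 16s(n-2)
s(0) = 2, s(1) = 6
Characteristic equation: x² - 16 = 0, which factors as (x - (-4))(x - (4)) = 0.
Roots r₁ = -4, r₂ = 4 (distinct).
General solution: s(n) = A·(-4)^n + B·(4)^n.
From s(0) = 2: A + B = 2.
From s(1) = 6: -4A + 4B = 6.
Solving: A = \frac{1}{4}, B = \frac{7}{4}.
So s(n) = \frac{\left(-4\right)^{n}}{4} + \frac{7 \cdot 4^{n}}{4}.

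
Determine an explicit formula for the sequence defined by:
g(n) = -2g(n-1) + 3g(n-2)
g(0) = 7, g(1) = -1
Characteristic equation: x² + 2x - 3 = 0, which factors as (x - (-3))(x - (1)) = 0.
Roots r₁ = -3, r₂ = 1 (distinct).
General solution: g(n) = A·(-3)^n + B·(1)^n.
From g(0) = 7: A + B = 7.
From g(1) = -1: -3A + B = -1.
Solving: A = 2, B = 5.
So g(n) = 2 \left(-3\right)^{n} + 5.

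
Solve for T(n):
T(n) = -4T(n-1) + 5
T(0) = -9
First-order linear non-homogeneous.
Homogeneous solution: T_h(n) = A·(-4)^n.
Try constant particular solution T_p = K: K = -4K + 5 ⇒ K = 1.
General: T(n) = A·(-4)^n + 1.
Apply T(0) = -9: A + 1 = -9 ⇒ A = -10.
So T(n) = 1 - 10 \left(-4\right)^{n}.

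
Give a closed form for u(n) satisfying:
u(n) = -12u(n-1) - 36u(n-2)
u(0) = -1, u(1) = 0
Characteristic equation: x² + 12x + 36 = 0, which is (x - (-6))².
Repeated root r = -6.
General solution: u(n) = (A + Bn)·(-6)^n.
From u(0) = -1: A = -1.
From u(1) = 0: (A + B)·(-6) = 0 ⇒ B = 1.
So u(n) = \left(n - 1\right) \cdot (-6)^n.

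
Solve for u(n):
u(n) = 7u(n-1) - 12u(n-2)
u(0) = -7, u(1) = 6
Characteristic equation: x² - 7x + 12 = 0, which factors as (x - (3))(x - (4)) = 0.
Roots r₁ = 3, r₂ = 4 (distinct).
General solution: u(n) = A·(3)^n + B·(4)^n.
From u(0) = -7: A + B = -7.
From u(1) = 6: 3A + 4B = 6.
Solving: A = -34, B = 27.
So u(n) = - 34 \cdot 3^{n} + 27 \cdot 4^{n}.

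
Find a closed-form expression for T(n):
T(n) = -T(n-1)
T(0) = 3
This is a homogeneous first-order recurrence with ratio -1.
By induction T(n) = T(0) · (-1)^n = 3 \left(-1\right)^{n}.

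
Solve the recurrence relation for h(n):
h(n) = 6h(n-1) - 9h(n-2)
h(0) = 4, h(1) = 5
Characteristic equation: x² - 6x + 9 = 0, which is (x - (3))².
Repeated root r = 3.
General solution: h(n) = (A + Bn)·(3)^n.
From h(0) = 4: A = 4.
From h(1) = 5: (A + B)·(3) = 5 ⇒ B = - \frac{7}{3}.
So h(n) = \left(4 - \frac{7 n}{3}\right) \cdot (3)^n.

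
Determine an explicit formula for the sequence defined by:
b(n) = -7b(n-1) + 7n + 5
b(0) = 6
First-order linear with linear forcing.
Homogeneous solution: b_h(n) = A·(-7)^n.
Try particular b_p(n) = pn + q. Substituting:
  pn + q = -7(p(n-1) + q) + 7n + 5.
Matching the n-coefficient: p = -7p + 7 ⇒ p = \frac{7}{8}.
Matching constants: q = 7p - 7q + 5 ⇒ q = \frac{89}{64}.
General: b(n) = A·(-7)^n + \frac{7 n}{8} + \frac{89}{64}.
Apply b(0) = 6: A + \frac{89}{64} = 6 ⇒ A = \frac{295}{64}.
So b(n) = \frac{295 \left(-7\right)^{n}}{64} + \frac{7 n}{8} + \frac{89}{64}.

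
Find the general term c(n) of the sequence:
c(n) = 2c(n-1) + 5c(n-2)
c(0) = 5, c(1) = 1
Characteristic equation: x² - 2x - 5 = 0.
Discriminant Δ = (2)² + 4·(5) = 24.
Roots r₁,₂ = (2 ± √24)/2, so r₁ = 1 + \sqrt{6}, r₂ = 1 - \sqrt{6}.
General solution: c(n) = A·r₁^n + B·r₂^n.
From the initial conditions, A + B = 5 and r₁A + r₂B = 1.
Since r₁ - r₂ = √24: A = (1 - (5)r₂)/√24 = \frac{5}{2} - \frac{\sqrt{6}}{3}, and B = 5 - A = \frac{\sqrt{6}}{3} + \frac{5}{2}.
So c(n) = \left(\frac{5}{2} - \frac{\sqrt{6}}{3}\right)\left(1 + \sqrt{6}\right)^n + \left(\frac{\sqrt{6}}{3} + \frac{5}{2}\right)\left(1 - \sqrt{6}\right)^n.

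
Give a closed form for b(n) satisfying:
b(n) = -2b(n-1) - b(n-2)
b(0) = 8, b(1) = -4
Characteristic equation: x² + 2x + 1 = 0, which is (x - (-1))².
Repeated root r = -1.
General solution: b(n) = (A + Bn)·(-1)^n.
From b(0) = 8: A = 8.
From b(1) = -4: (A + B)·(-1) = -4 ⇒ B = -4.
So b(n) = \left(8 - 4 n\right) \cdot (-1)^n.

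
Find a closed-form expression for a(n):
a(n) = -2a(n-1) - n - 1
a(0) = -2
First-order linear with linear forcing.
Homogeneous solution: a_h(n) = A·(-2)^n.
Try particular a_p(n) = pn + q. Substituting:
  pn + q = -2(p(n-1) + q) - n - 1.
Matching the n-coefficient: p = -2p - 1 ⇒ p = - \frac{1}{3}.
Matching constants: q = 2p - 2q - 1 ⇒ q = - \frac{5}{9}.
General: a(n) = A·(-2)^n - \frac{n}{3} - \frac{5}{9}.
Apply a(0) = -2: A - \frac{5}{9} = -2 ⇒ A = - \frac{13}{9}.
So a(n) = - \frac{13 \left(-2\right)^{n}}{9} - \frac{n}{3} - \frac{5}{9}.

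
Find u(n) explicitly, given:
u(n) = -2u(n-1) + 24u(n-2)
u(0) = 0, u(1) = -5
Characteristic equation: x² + 2x - 24 = 0, which factors as (x - (4))(x - (-6)) = 0.
Roots r₁ = 4, r₂ = -6 (distinct).
General solution: u(n) = A·(4)^n + B·(-6)^n.
From u(0) = 0: A + B = 0.
From u(1) = -5: 4A - 6B = -5.
Solving: A = - \frac{1}{2}, B = \frac{1}{2}.
So u(n) = \frac{\left(-6\right)^{n}}{2} - \frac{4^{n}}{2}.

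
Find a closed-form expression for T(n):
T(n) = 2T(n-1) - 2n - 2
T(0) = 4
First-order linear with linear forcing.
Homogeneous solution: T_h(n) = A·(2)^n.
Try particular T_p(n) = pn + q. Substituting:
  pn + q = 2(p(n-1) + q) - 2n - 2.
Matching the n-coefficient: p = 2p - 2 ⇒ p = 2.
Matching constants: q = -2p + 2q - 2 ⇒ q = 6.
General: T(n) = A·(2)^n + 2 n + 6.
Apply T(0) = 4: A + 6 = 4 ⇒ A = -2.
So T(n) = - 2 \cdot 2^{n} + 2 n + 6.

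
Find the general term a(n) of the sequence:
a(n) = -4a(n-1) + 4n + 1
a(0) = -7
First-order linear with linear forcing.
Homogeneous solution: a_h(n) = A·(-4)^n.
Try particular a_p(n) = pn + q. Substituting:
  pn + q = -4(p(n-1) + q) + 4n + 1.
Matching the n-coefficient: p = -4p + 4 ⇒ p = \frac{4}{5}.
Matching constants: q = 4p - 4q + 1 ⇒ q = \frac{21}{25}.
General: a(n) = A·(-4)^n + \frac{4 n}{5} + \frac{21}{25}.
Apply a(0) = -7: A + \frac{21}{25} = -7 ⇒ A = - \frac{196}{25}.
So a(n) = - \frac{196 \left(-4\right)^{n}}{25} + \frac{4 n}{5} + \frac{21}{25}.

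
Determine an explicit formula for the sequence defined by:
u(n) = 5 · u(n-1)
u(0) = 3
Pure geometric recurrence with ratio 5.
By induction u(n) = u(0) · (5)^n = 3 \cdot 5^{n}.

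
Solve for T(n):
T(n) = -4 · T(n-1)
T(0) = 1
Pure geometric recurrence with ratio -4.
By induction T(n) = T(0) · (-4)^n = \left(-4\right)^{n}.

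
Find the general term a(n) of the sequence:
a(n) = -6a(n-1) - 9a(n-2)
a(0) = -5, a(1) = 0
Characteristic equation: x² + 6x + 9 = 0, which is (x - (-3))².
Repeated root r = -3.
General solution: a(n) = (A + Bn)·(-3)^n.
From a(0) = -5: A = -5.
From a(1) = 0: (A + B)·(-3) = 0 ⇒ B = 5.
So a(n) = \left(5 n - 5\right) \cdot (-3)^n.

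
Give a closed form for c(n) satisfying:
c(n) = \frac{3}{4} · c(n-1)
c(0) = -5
Pure geometric recurrence with ratio \frac{3}{4}.
By induction c(n) = c(0) · (\frac{3}{4})^n = - 5 \left(\frac{3}{4}\right)^{n}.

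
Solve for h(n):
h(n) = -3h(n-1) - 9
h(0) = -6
First-order linear non-homogeneous.
Homogeneous solution: h_h(n) = A·(-3)^n.
Try constant particular solution h_p = K: K = -3K - 9 ⇒ K = - \frac{9}{4}.
General: h(n) = A·(-3)^n - \frac{9}{4}.
Apply h(0) = -6: A - \frac{9}{4} = -6 ⇒ A = - \frac{15}{4}.
So h(n) = - \frac{15 \left(-3\right)^{n}}{4} - \frac{9}{4}.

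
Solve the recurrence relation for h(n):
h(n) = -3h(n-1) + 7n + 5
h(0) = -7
First-order linear with linear forcing.
Homogeneous solution: h_h(n) = A·(-3)^n.
Try particular h_p(n) = pn + q. Substituting:
  pn + q = -3(p(n-1) + q) + 7n + 5.
Matching the n-coefficient: p = -3p + 7 ⇒ p = \frac{7}{4}.
Matching constants: q = 3p - 3q + 5 ⇒ q = \frac{41}{16}.
General: h(n) = A·(-3)^n + \frac{7 n}{4} + \frac{41}{16}.
Apply h(0) = -7: A + \frac{41}{16} = -7 ⇒ A = - \frac{153}{16}.
So h(n) = - \frac{153 \left(-3\right)^{n}}{16} + \frac{7 n}{4} + \frac{41}{16}.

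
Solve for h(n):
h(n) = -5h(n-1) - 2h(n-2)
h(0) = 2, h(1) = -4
Characteristic equation: x² + 5x + 2 = 0.
Discriminant Δ = (-5)² + 4·(-2) = 17.
Roots r₁,₂ = (-5 ± √17)/2, so r₁ = - \frac{5}{2} + \frac{\sqrt{17}}{2}, r₂ = - \frac{5}{2} - \frac{\sqrt{17}}{2}.
General solution: h(n) = A·r₁^n + B·r₂^n.
From the initial conditions, A + B = 2 and r₁A + r₂B = -4.
Since r₁ - r₂ = √17: A = (-4 - (2)r₂)/√17 = \frac{\sqrt{17}}{17} + 1, and B = 2 - A = 1 - \frac{\sqrt{17}}{17}.
So h(n) = \left(\frac{\sqrt{17}}{17} + 1\right)\left(- \frac{5}{2} + \frac{\sqrt{17}}{2}\right)^n + \left(1 - \frac{\sqrt{17}}{17}\right)\left(- \frac{5}{2} - \frac{\sqrt{17}}{2}\right)^n.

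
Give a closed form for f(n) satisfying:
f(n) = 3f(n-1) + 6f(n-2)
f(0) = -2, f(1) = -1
Characteristic equation: x² - 3x - 6 = 0.
Discriminant Δ = (3)² + 4·(6) = 33.
Roots r₁,₂ = (3 ± √33)/2, so r₁ = \frac{3}{2} + \frac{\sqrt{33}}{2}, r₂ = \frac{3}{2} - \frac{\sqrt{33}}{2}.
General solution: f(n) = A·r₁^n + B·r₂^n.
From the initial conditions, A + B = -2 and r₁A + r₂B = -1.
Since r₁ - r₂ = √33: A = (-1 - (-2)r₂)/√33 = -1 + \frac{2 \sqrt{33}}{33}, and B = -2 - A = -1 - \frac{2 \sqrt{33}}{33}.
So f(n) = \left(-1 + \frac{2 \sqrt{33}}{33}\right)\left(\frac{3}{2} + \frac{\sqrt{33}}{2}\right)^n + \left(-1 - \frac{2 \sqrt{33}}{33}\right)\left(\frac{3}{2} - \frac{\sqrt{33}}{2}\right)^n.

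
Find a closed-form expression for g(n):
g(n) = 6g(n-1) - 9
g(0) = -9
First-order linear non-homogeneous.
Homogeneous solution: g_h(n) = A·(6)^n.
Try constant particular solution g_p = K: K = 6K - 9 ⇒ K = \frac{9}{5}.
General: g(n) = A·(6)^n + \frac{9}{5}.
Apply g(0) = -9: A + \frac{9}{5} = -9 ⇒ A = - \frac{54}{5}.
So g(n) = \frac{9}{5} - \frac{54 \cdot 6^{n}}{5}.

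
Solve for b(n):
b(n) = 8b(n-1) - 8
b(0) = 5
First-order linear non-homogeneous.
Homogeneous solution: b_h(n) = A·(8)^n.
Try constant particular solution b_p = K: K = 8K - 8 ⇒ K = \frac{8}{7}.
General: b(n) = A·(8)^n + \frac{8}{7}.
Apply b(0) = 5: A + \frac{8}{7} = 5 ⇒ A = \frac{27}{7}.
So b(n) = \frac{27 \cdot 8^{n}}{7} + \frac{8}{7}.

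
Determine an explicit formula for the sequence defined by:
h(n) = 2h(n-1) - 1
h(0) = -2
First-order linear non-homogeneous.
Homogeneous solution: h_h(n) = A·(2)^n.
Try constant particular solution h_p = K: K = 2K - 1 ⇒ K = 1.
General: h(n) = A·(2)^n + 1.
Apply h(0) = -2: A + 1 = -2 ⇒ A = -3.
So h(n) = 1 - 3 \cdot 2^{n}.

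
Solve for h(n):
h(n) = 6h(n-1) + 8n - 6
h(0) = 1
First-order linear with linear forcing.
Homogeneous solution: h_h(n) = A·(6)^n.
Try particular h_p(n) = pn + q. Substituting:
  pn + q = 6(p(n-1) + q) + 8n - 6.
Matching the n-coefficient: p = 6p + 8 ⇒ p = - \frac{8}{5}.
Matching constants: q = -6p + 6q - 6 ⇒ q = - \frac{18}{25}.
General: h(n) = A·(6)^n - \frac{8 n}{5} - \frac{18}{25}.
Apply h(0) = 1: A - \frac{18}{25} = 1 ⇒ A = \frac{43}{25}.
So h(n) = \frac{43 \cdot 6^{n}}{25} - \frac{8 n}{5} - \frac{18}{25}.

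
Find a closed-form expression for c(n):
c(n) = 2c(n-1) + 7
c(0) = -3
First-order linear non-homogeneous.
Homogeneous solution: c_h(n) = A·(2)^n.
Try constant particular solution c_p = K: K = 2K + 7 ⇒ K = -7.
General: c(n) = A·(2)^n - 7.
Apply c(0) = -3: A - 7 = -3 ⇒ A = 4.
So c(n) = 4 \cdot 2^{n} - 7.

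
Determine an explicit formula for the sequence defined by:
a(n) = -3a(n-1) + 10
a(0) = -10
First-order linear non-homogeneous.
Homogeneous solution: a_h(n) = A·(-3)^n.
Try constant particular solution a_p = K: K = -3K + 10 ⇒ K = \frac{5}{2}.
General: a(n) = A·(-3)^n + \frac{5}{2}.
Apply a(0) = -10: A + \frac{5}{2} = -10 ⇒ A = - \frac{25}{2}.
So a(n) = \frac{5}{2} - \frac{25 \left(-3\right)^{n}}{2}.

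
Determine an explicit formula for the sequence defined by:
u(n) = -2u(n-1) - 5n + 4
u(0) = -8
First-order linear with linear forcing.
Homogeneous solution: u_h(n) = A·(-2)^n.
Try particular u_p(n) = pn + q. Substituting:
  pn + q = -2(p(n-1) + q) - 5n + 4.
Matching the n-coefficient: p = -2p - 5 ⇒ p = - \frac{5}{3}.
Matching constants: q = 2p - 2q + 4 ⇒ q = \frac{2}{9}.
General: u(n) = A·(-2)^n - \frac{5 n}{3} + \frac{2}{9}.
Apply u(0) = -8: A + \frac{2}{9} = -8 ⇒ A = - \frac{74}{9}.
So u(n) = - \frac{74 \left(-2\right)^{n}}{9} - \frac{5 n}{3} + \frac{2}{9}.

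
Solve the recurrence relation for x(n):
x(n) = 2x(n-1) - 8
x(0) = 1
First-order linear non-homogeneous.
Homogeneous solution: x_h(n) = A·(2)^n.
Try constant particular solution x_p = K: K = 2K - 8 ⇒ K = 8.
General: x(n) = A·(2)^n + 8.
Apply x(0) = 1: A + 8 = 1 ⇒ A = -7.
So x(n) = 8 - 7 \cdot 2^{n}.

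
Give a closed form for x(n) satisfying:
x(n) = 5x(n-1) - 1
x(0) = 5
First-order linear non-homogeneous.
Homogeneous solution: x_h(n) = A·(5)^n.
Try constant particular solution x_p = K: K = 5K - 1 ⇒ K = \frac{1}{4}.
General: x(n) = A·(5)^n + \frac{1}{4}.
Apply x(0) = 5: A + \frac{1}{4} = 5 ⇒ A = \frac{19}{4}.
So x(n) = \frac{19 \cdot 5^{n}}{4} + \frac{1}{4}.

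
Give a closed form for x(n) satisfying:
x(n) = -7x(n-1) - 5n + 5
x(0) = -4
First-order linear with linear forcing.
Homogeneous solution: x_h(n) = A·(-7)^n.
Try particular x_p(n) = pn + q. Substituting:
  pn + q = -7(p(n-1) + q) - 5n + 5.
Matching the n-coefficient: p = -7p - 5 ⇒ p = - \frac{5}{8}.
Matching constants: q = 7p - 7q + 5 ⇒ q = \frac{5}{64}.
General: x(n) = A·(-7)^n - \frac{5 n}{8} + \frac{5}{64}.
Apply x(0) = -4: A + \frac{5}{64} = -4 ⇒ A = - \frac{261}{64}.
So x(n) = - \frac{261 \left(-7\right)^{n}}{64} - \frac{5 n}{8} + \frac{5}{64}.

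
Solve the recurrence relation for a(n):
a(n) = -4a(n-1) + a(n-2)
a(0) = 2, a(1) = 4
Characteristic equation: x² + 4x - 1 = 0.
Discriminant Δ = (-4)² + 4·(1) = 20.
Roots r₁,₂ = (-4 ± √20)/2, so r₁ = -2 + \sqrt{5}, r₂ = - \sqrt{5} - 2.
General solution: a(n) = A·r₁^n + B·r₂^n.
From the initial conditions, A + B = 2 and r₁A + r₂B = 4.
Since r₁ - r₂ = √20: A = (4 - (2)r₂)/√20 = 1 + \frac{4 \sqrt{5}}{5}, and B = 2 - A = 1 - \frac{4 \sqrt{5}}{5}.
So a(n) = \left(1 + \frac{4 \sqrt{5}}{5}\right)\left(-2 + \sqrt{5}\right)^n + \left(1 - \frac{4 \sqrt{5}}{5}\right)\left(- \sqrt{5} - 2\right)^n.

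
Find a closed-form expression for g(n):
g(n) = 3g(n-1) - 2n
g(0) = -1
First-order linear with linear forcing.
Homogeneous solution: g_h(n) = A·(3)^n.
Try particular g_p(n) = pn + q. Substituting:
  pn + q = 3(p(n-1) + q) - 2n.
Matching the n-coefficient: p = 3p - 2 ⇒ p = 1.
Matching constants: q = -3p + 3q ⇒ q = \frac{3}{2}.
General: g(n) = A·(3)^n + n + \frac{3}{2}.
Apply g(0) = -1: A + \frac{3}{2} = -1 ⇒ A = - \frac{5}{2}.
So g(n) = - \frac{5 \cdot 3^{n}}{2} + n + \frac{3}{2}.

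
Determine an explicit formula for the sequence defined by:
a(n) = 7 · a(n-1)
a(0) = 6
Pure geometric recurrence with ratio 7.
By induction a(n) = a(0) · (7)^n = 6 \cdot 7^{n}.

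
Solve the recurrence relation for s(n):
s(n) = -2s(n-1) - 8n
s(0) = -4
First-order linear with linear forcing.
Homogeneous solution: s_h(n) = A·(-2)^n.
Try particular s_p(n) = pn + q. Substituting:
  pn + q = -2(p(n-1) + q) - 8n.
Matching the n-coefficient: p = -2p - 8 ⇒ p = - \frac{8}{3}.
Matching constants: q = 2p - 2q ⇒ q = - \frac{16}{9}.
General: s(n) = A·(-2)^n - \frac{8 n}{3} - \frac{16}{9}.
Apply s(0) = -4: A - \frac{16}{9} = -4 ⇒ A = - \frac{20}{9}.
So s(n) = - \frac{20 \left(-2\right)^{n}}{9} - \frac{8 n}{3} - \frac{16}{9}.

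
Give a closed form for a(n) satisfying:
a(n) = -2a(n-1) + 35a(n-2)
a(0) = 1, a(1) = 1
Characteristic equation: x² + 2x - 35 = 0, which factors as (x - (5))(x - (-7)) = 0.
Roots r₁ = 5, r₂ = -7 (distinct).
General solution: a(n) = A·(5)^n + B·(-7)^n.
From a(0) = 1: A + B = 1.
From a(1) = 1: 5A - 7B = 1.
Solving: A = \frac{2}{3}, B = \frac{1}{3}.
So a(n) = \frac{\left(-7\right)^{n}}{3} + \frac{2 \cdot 5^{n}}{3}.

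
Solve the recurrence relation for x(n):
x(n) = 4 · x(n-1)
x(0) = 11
Pure geometric recurrence with ratio 4.
By induction x(n) = x(0) · (4)^n = 11 \cdot 4^{n}.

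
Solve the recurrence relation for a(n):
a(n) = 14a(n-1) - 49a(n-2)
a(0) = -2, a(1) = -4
Characteristic equation: x² - 14x + 49 = 0, which is (x - (7))².
Repeated root r = 7.
General solution: a(n) = (A + Bn)·(7)^n.
From a(0) = -2: A = -2.
From a(1) = -4: (A + B)·(7) = -4 ⇒ B = \frac{10}{7}.
So a(n) = \left(\frac{10 n}{7} - 2\right) \cdot (7)^n.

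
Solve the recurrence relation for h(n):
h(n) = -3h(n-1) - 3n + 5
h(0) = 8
First-order linear with linear forcing.
Homogeneous solution: h_h(n) = A·(-3)^n.
Try particular h_p(n) = pn + q. Substituting:
  pn + q = -3(p(n-1) + q) - 3n + 5.
Matching the n-coefficient: p = -3p - 3 ⇒ p = - \frac{3}{4}.
Matching constants: q = 3p - 3q + 5 ⇒ q = \frac{11}{16}.
General: h(n) = A·(-3)^n - \frac{3 n}{4} + \frac{11}{16}.
Apply h(0) = 8: A + \frac{11}{16} = 8 ⇒ A = \frac{117}{16}.
So h(n) = \frac{117 \left(-3\right)^{n}}{16} - \frac{3 n}{4} + \frac{11}{16}.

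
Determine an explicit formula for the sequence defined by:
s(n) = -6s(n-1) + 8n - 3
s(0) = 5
First-order linear with linear forcing.
Homogeneous solution: s_h(n) = A·(-6)^n.
Try particular s_p(n) = pn + q. Substituting:
  pn + q = -6(p(n-1) + q) + 8n - 3.
Matching the n-coefficient: p = -6p + 8 ⇒ p = \frac{8}{7}.
Matching constants: q = 6p - 6q - 3 ⇒ q = \frac{27}{49}.
General: s(n) = A·(-6)^n + \frac{8 n}{7} + \frac{27}{49}.
Apply s(0) = 5: A + \frac{27}{49} = 5 ⇒ A = \frac{218}{49}.
So s(n) = \frac{218 \left(-6\right)^{n}}{49} + \frac{8 n}{7} + \frac{27}{49}.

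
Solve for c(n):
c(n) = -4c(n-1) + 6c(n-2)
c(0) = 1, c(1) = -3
Characteristic equation: x² + 4x - 6 = 0.
Discriminant Δ = (-4)² + 4·(6) = 40.
Roots r₁,₂ = (-4 ± √40)/2, so r₁ = -2 + \sqrt{10}, r₂ = - \sqrt{10} - 2.
General solution: c(n) = A·r₁^n + B·r₂^n.
From the initial conditions, A + B = 1 and r₁A + r₂B = -3.
Since r₁ - r₂ = √40: A = (-3 - (1)r₂)/√40 = \frac{1}{2} - \frac{\sqrt{10}}{20}, and B = 1 - A = \frac{\sqrt{10}}{20} + \frac{1}{2}.
So c(n) = \left(\frac{1}{2} - \frac{\sqrt{10}}{20}\right)\left(-2 + \sqrt{10}\right)^n + \left(\frac{\sqrt{10}}{20} + \frac{1}{2}\right)\left(- \sqrt{10} - 2\right)^n.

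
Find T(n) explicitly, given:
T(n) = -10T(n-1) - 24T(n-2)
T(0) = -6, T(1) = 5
Characteristic equation: x² + 10x + 24 = 0, which factors as (x - (-6))(x - (-4)) = 0.
Roots r₁ = -6, r₂ = -4 (distinct).
General solution: T(n) = A·(-6)^n + B·(-4)^n.
From T(0) = -6: A + B = -6.
From T(1) = 5: -6A - 4B = 5.
Solving: A = \frac{19}{2}, B = - \frac{31}{2}.
So T(n) = - \frac{31 \left(-4\right)^{n}}{2} + \frac{19 \left(-6\right)^{n}}{2}.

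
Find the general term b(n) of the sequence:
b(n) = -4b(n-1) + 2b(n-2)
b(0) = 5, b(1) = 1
Characteristic equation: x² + 4x - 2 = 0.
Discriminant Δ = (-4)² + 4·(2) = 24.
Roots r₁,₂ = (-4 ± √24)/2, so r₁ = -2 + \sqrt{6}, r₂ = - \sqrt{6} - 2.
General solution: b(n) = A·r₁^n + B·r₂^n.
From the initial conditions, A + B = 5 and r₁A + r₂B = 1.
Since r₁ - r₂ = √24: A = (1 - (5)r₂)/√24 = \frac{11 \sqrt{6}}{12} + \frac{5}{2}, and B = 5 - A = \frac{5}{2} - \frac{11 \sqrt{6}}{12}.
So b(n) = \left(\frac{11 \sqrt{6}}{12} + \frac{5}{2}\right)\left(-2 + \sqrt{6}\right)^n + \left(\frac{5}{2} - \frac{11 \sqrt{6}}{12}\right)\left(- \sqrt{6} - 2\right)^n.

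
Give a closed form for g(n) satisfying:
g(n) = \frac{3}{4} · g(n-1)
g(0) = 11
Pure geometric recurrence with ratio \frac{3}{4}.
By induction g(n) = g(0) · (\frac{3}{4})^n = 11 \left(\frac{3}{4}\right)^{n}.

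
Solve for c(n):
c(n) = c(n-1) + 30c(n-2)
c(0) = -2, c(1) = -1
Characteristic equation: x² - x - 30 = 0, which factors as (x - (6))(x - (-5)) = 0.
Roots r₁ = 6, r₂ = -5 (distinct).
General solution: c(n) = A·(6)^n + B·(-5)^n.
From c(0) = -2: A + B = -2.
From c(1) = -1: 6A - 5B = -1.
Solving: A = -1, B = -1.
So c(n) = - \left(-5\right)^{n} - 6^{n}.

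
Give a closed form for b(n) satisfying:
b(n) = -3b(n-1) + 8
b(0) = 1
First-order linear non-homogeneous.
Homogeneous solution: b_h(n) = A·(-3)^n.
Try constant particular solution b_p = K: K = -3K + 8 ⇒ K = 2.
General: b(n) = A·(-3)^n + 2.
Apply b(0) = 1: A + 2 = 1 ⇒ A = -1.
So b(n) = 2 - \left(-3\right)^{n}.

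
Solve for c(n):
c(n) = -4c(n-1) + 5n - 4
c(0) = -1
First-order linear with linear forcing.
Homogeneous solution: c_h(n) = A·(-4)^n.
Try particular c_p(n) = pn + q. Substituting:
  pn + q = -4(p(n-1) + q) + 5n - 4.
Matching the n-coefficient: p = -4p + 5 ⇒ p = 1.
Matching constants: q = 4p - 4q - 4 ⇒ q = 0.
General: c(n) = A·(-4)^n + n + 0.
Apply c(0) = -1: A + 0 = -1 ⇒ A = -1.
So c(n) = - \left(-4\right)^{n} + n.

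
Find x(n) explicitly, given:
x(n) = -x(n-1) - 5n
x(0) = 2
First-order linear with linear forcing.
Homogeneous solution: x_h(n) = A·(-1)^n.
Try particular x_p(n) = pn + q. Substituting:
  pn + q = -(p(n-1) + q) - 5n.
Matching the n-coefficient: p = -p - 5 ⇒ p = - \frac{5}{2}.
Matching constants: q = p - q ⇒ q = - \frac{5}{4}.
General: x(n) = A·(-1)^n - \frac{5 n}{2} - \frac{5}{4}.
Apply x(0) = 2: A - \frac{5}{4} = 2 ⇒ A = \frac{13}{4}.
So x(n) = \frac{13 \left(-1\right)^{n}}{4} - \frac{5 n}{2} - \frac{5}{4}.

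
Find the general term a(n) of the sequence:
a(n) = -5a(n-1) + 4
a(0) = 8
First-order linear non-homogeneous.
Homogeneous solution: a_h(n) = A·(-5)^n.
Try constant particular solution a_p = K: K = -5K + 4 ⇒ K = \frac{2}{3}.
General: a(n) = A·(-5)^n + \frac{2}{3}.
Apply a(0) = 8: A + \frac{2}{3} = 8 ⇒ A = \frac{22}{3}.
So a(n) = \frac{22 \left(-5\right)^{n}}{3} + \frac{2}{3}.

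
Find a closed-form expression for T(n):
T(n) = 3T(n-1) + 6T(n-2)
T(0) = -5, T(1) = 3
Characteristic equation: x² - 3x - 6 = 0.
Discriminant Δ = (3)² + 4·(6) = 33.
Roots r₁,₂ = (3 ± √33)/2, so r₁ = \frac{3}{2} + \frac{\sqrt{33}}{2}, r₂ = \frac{3}{2} - \frac{\sqrt{33}}{2}.
General solution: T(n) = A·r₁^n + B·r₂^n.
From the initial conditions, A + B = -5 and r₁A + r₂B = 3.
Since r₁ - r₂ = √33: A = (3 - (-5)r₂)/√33 = - \frac{5}{2} + \frac{7 \sqrt{33}}{22}, and B = -5 - A = - \frac{5}{2} - \frac{7 \sqrt{33}}{22}.
So T(n) = \left(- \frac{5}{2} + \frac{7 \sqrt{33}}{22}\right)\left(\frac{3}{2} + \frac{\sqrt{33}}{2}\right)^n + \left(- \frac{5}{2} - \frac{7 \sqrt{33}}{22}\right)\left(\frac{3}{2} - \frac{\sqrt{33}}{2}\right)^n.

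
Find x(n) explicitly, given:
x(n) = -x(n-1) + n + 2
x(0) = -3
First-order linear with linear forcing.
Homogeneous solution: x_h(n) = A·(-1)^n.
Try particular x_p(n) = pn + q. Substituting:
  pn + q = -(p(n-1) + q) + n + 2.
Matching the n-coefficient: p = -p + 1 ⇒ p = \frac{1}{2}.
Matching constants: q = p - q + 2 ⇒ q = \frac{5}{4}.
General: x(n) = A·(-1)^n + \frac{n}{2} + \frac{5}{4}.
Apply x(0) = -3: A + \frac{5}{4} = -3 ⇒ A = - \frac{17}{4}.
So x(n) = - \frac{17 \left(-1\right)^{n}}{4} + \frac{n}{2} + \frac{5}{4}.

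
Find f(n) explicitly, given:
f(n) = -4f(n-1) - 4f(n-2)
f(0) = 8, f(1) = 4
Characteristic equation: x² + 4x + 4 = 0, which is (x - (-2))².
Repeated root r = -2.
General solution: f(n) = (A + Bn)·(-2)^n.
From f(0) = 8: A = 8.
From f(1) = 4: (A + B)·(-2) = 4 ⇒ B = -10.
So f(n) = \left(8 - 10 n\right) \cdot (-2)^n.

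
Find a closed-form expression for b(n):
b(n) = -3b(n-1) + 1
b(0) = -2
First-order linear non-homogeneous.
Homogeneous solution: b_h(n) = A·(-3)^n.
Try constant particular solution b_p = K: K = -3K + 1 ⇒ K = \frac{1}{4}.
General: b(n) = A·(-3)^n + \frac{1}{4}.
Apply b(0) = -2: A + \frac{1}{4} = -2 ⇒ A = - \frac{9}{4}.
So b(n) = \frac{1}{4} - \frac{9 \left(-3\right)^{n}}{4}.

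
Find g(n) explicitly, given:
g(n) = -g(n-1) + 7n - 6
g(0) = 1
First-order linear with linear forcing.
Homogeneous solution: g_h(n) = A·(-1)^n.
Try particular g_p(n) = pn + q. Substituting:
  pn + q = -(p(n-1) + q) + 7n - 6.
Matching the n-coefficient: p = -p + 7 ⇒ p = \frac{7}{2}.
Matching constants: q = p - q - 6 ⇒ q = - \frac{5}{4}.
General: g(n) = A·(-1)^n + \frac{7 n}{2} - \frac{5}{4}.
Apply g(0) = 1: A - \frac{5}{4} = 1 ⇒ A = \frac{9}{4}.
So g(n) = \frac{9 \left(-1\right)^{n}}{4} + \frac{7 n}{2} - \frac{5}{4}.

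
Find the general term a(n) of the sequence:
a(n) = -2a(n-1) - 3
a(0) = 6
First-order linear non-homogeneous.
Homogeneous solution: a_h(n) = A·(-2)^n.
Try constant particular solution a_p = K: K = -2K - 3 ⇒ K = -1.
General: a(n) = A·(-2)^n - 1.
Apply a(0) = 6: A - 1 = 6 ⇒ A = 7.
So a(n) = 7 \left(-2\right)^{n} - 1.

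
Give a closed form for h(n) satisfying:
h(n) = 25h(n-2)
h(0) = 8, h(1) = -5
Characteristic equation: x² - 25 = 0, which factors as (x - (-5))(x - (5)) = 0.
Roots r₁ = -5, r₂ = 5 (distinct).
General solution: h(n) = A·(-5)^n + B·(5)^n.
From h(0) = 8: A + B = 8.
From h(1) = -5: -5A + 5B = -5.
Solving: A = \frac{9}{2}, B = \frac{7}{2}.
So h(n) = \frac{9 \left(-5\right)^{n}}{2} + \frac{7 \cdot 5^{n}}{2}.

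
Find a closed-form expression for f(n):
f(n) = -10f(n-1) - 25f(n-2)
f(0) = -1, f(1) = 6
Characteristic equation: x² + 10x + 25 = 0, which is (x - (-5))².
Repeated root r = -5.
General solution: f(n) = (A + Bn)·(-5)^n.
From f(0) = -1: A = -1.
From f(1) = 6: (A + B)·(-5) = 6 ⇒ B = - \frac{1}{5}.
So f(n) = \left(- \frac{n}{5} - 1\right) \cdot (-5)^n.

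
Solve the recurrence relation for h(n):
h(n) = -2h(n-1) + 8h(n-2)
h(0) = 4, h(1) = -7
Characteristic equation: x² + 2x - 8 = 0, which factors as (x - (2))(x - (-4)) = 0.
Roots r₁ = 2, r₂ = -4 (distinct).
General solution: h(n) = A·(2)^n + B·(-4)^n.
From h(0) = 4: A + B = 4.
From h(1) = -7: 2A - 4B = -7.
Solving: A = \frac{3}{2}, B = \frac{5}{2}.
So h(n) = \frac{5 \left(-4\right)^{n}}{2} + \frac{3 \cdot 2^{n}}{2}.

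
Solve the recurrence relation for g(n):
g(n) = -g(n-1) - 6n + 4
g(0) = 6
First-order linear with linear forcing.
Homogeneous solution: g_h(n) = A·(-1)^n.
Try particular g_p(n) = pn + q. Substituting:
  pn + q = -(p(n-1) + q) - 6n + 4.
Matching the n-coefficient: p = -p - 6 ⇒ p = -3.
Matching constants: q = p - q + 4 ⇒ q = \frac{1}{2}.
General: g(n) = A·(-1)^n - 3 n + \frac{1}{2}.
Apply g(0) = 6: A + \frac{1}{2} = 6 ⇒ A = \frac{11}{2}.
So g(n) = \frac{11 \left(-1\right)^{n}}{2} - 3 n + \frac{1}{2}.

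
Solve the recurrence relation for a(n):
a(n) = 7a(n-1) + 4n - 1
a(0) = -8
First-order linear with linear forcing.
Homogeneous solution: a_h(n) = A·(7)^n.
Try particular a_p(n) = pn + q. Substituting:
  pn + q = 7(p(n-1) + q) + 4n - 1.
Matching the n-coefficient: p = 7p + 4 ⇒ p = - \frac{2}{3}.
Matching constants: q = -7p + 7q - 1 ⇒ q = - \frac{11}{18}.
General: a(n) = A·(7)^n - \frac{2 n}{3} - \frac{11}{18}.
Apply a(0) = -8: A - \frac{11}{18} = -8 ⇒ A = - \frac{133}{18}.
So a(n) = - \frac{133 \cdot 7^{n}}{18} - \frac{2 n}{3} - \frac{11}{18}.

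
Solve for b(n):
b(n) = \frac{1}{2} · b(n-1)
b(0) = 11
Pure geometric recurrence with ratio \frac{1}{2}.
By induction b(n) = b(0) · (\frac{1}{2})^n = 11 \cdot 2^{- n}.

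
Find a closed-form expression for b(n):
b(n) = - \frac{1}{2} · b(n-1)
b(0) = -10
Pure geometric recurrence with ratio - \frac{1}{2}.
By induction b(n) = b(0) · (- \frac{1}{2})^n = - 10 \left(- \frac{1}{2}\right)^{n}.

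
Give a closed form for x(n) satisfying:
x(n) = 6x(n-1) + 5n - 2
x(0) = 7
First-order linear with linear forcing.
Homogeneous solution: x_h(n) = A·(6)^n.
Try particular x_p(n) = pn + q. Substituting:
  pn + q = 6(p(n-1) + q) + 5n - 2.
Matching the n-coefficient: p = 6p + 5 ⇒ p = -1.
Matching constants: q = -6p + 6q - 2 ⇒ q = - \frac{4}{5}.
General: x(n) = A·(6)^n - n - \frac{4}{5}.
Apply x(0) = 7: A - \frac{4}{5} = 7 ⇒ A = \frac{39}{5}.
So x(n) = \frac{39 \cdot 6^{n}}{5} - n - \frac{4}{5}.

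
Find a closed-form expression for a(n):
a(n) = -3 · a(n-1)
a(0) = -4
Pure geometric recurrence with ratio -3.
By induction a(n) = a(0) · (-3)^n = - 4 \left(-3\right)^{n}.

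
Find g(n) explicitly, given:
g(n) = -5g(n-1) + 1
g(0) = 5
First-order linear non-homogeneous.
Homogeneous solution: g_h(n) = A·(-5)^n.
Try constant particular solution g_p = K: K = -5K + 1 ⇒ K = \frac{1}{6}.
General: g(n) = A·(-5)^n + \frac{1}{6}.
Apply g(0) = 5: A + \frac{1}{6} = 5 ⇒ A = \frac{29}{6}.
So g(n) = \frac{29 \left(-5\right)^{n}}{6} + \frac{1}{6}.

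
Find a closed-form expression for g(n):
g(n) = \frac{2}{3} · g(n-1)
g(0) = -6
Pure geometric recurrence with ratio \frac{2}{3}.
By induction g(n) = g(0) · (\frac{2}{3})^n = - 6 \left(\frac{2}{3}\right)^{n}.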